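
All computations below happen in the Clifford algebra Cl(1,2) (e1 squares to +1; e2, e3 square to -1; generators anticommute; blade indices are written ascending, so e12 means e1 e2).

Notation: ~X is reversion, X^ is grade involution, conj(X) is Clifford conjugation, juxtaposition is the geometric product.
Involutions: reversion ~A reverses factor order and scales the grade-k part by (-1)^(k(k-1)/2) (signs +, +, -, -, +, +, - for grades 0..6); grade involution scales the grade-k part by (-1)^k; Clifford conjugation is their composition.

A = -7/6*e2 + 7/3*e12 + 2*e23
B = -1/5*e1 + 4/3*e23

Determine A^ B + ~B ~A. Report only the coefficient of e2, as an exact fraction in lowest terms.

first term: -8/3 + 7/15*e2 - 14/9*e3 + 7/30*e12 - 28/9*e13 - 2/5*e123
second term: -8/3 + 7/15*e2 + 14/9*e3 + 7/30*e12 + 28/9*e13 + 2/5*e123
Answer: 14/15


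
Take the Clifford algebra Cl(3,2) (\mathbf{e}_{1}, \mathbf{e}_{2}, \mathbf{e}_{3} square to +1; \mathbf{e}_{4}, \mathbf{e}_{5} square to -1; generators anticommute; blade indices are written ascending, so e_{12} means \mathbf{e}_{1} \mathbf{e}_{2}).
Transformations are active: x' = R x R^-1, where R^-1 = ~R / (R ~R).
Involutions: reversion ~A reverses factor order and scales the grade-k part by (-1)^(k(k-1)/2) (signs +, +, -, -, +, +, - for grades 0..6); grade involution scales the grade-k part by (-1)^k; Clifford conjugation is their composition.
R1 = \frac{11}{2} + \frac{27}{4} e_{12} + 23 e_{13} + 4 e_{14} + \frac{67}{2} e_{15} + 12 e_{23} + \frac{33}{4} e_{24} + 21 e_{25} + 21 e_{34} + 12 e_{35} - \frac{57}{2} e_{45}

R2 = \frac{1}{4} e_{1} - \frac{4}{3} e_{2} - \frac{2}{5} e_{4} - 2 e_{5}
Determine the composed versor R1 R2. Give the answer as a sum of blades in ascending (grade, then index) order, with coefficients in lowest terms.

Distribute over the terms of R2 (each basis-blade product reordered to ascending indices, repeated generators contracted through their squares):
R1 (\frac{1}{4} e_{1}) = \frac{11}{8} e_{1} - \frac{27}{16} e_{2} - \frac{23}{4} e_{3} - e_{4} - \frac{67}{8} e_{5} + 3 e_{123} + \frac{33}{16} e_{124} + \frac{21}{4} e_{125} + \frac{21}{4} e_{134} + 3 e_{135} - \frac{57}{8} e_{145}
R1 (-\frac{4}{3} e_{2}) = -9 e_{1} - \frac{22}{3} e_{2} + 16 e_{3} + 11 e_{4} + 28 e_{5} + \frac{92}{3} e_{123} + \frac{16}{3} e_{124} + \frac{134}{3} e_{125} - 28 e_{234} - 16 e_{235} + 38 e_{245}
R1 (-\frac{2}{5} e_{4}) = \frac{8}{5} e_{1} + \frac{33}{10} e_{2} + \frac{42}{5} e_{3} - \frac{11}{5} e_{4} + \frac{57}{5} e_{5} - \frac{27}{10} e_{124} - \frac{46}{5} e_{134} + \frac{67}{5} e_{145} - \frac{24}{5} e_{234} + \frac{42}{5} e_{245} + \frac{24}{5} e_{345}
R1 (-2 e_{5}) = 67 e_{1} + 42 e_{2} + 24 e_{3} - 57 e_{4} - 11 e_{5} - \frac{27}{2} e_{125} - 46 e_{135} - 8 e_{145} - 24 e_{235} - \frac{33}{2} e_{245} - 42 e_{345}
Summing the partial products and collecting blades:
Answer: \frac{2439}{40} e_{1} + \frac{8707}{240} e_{2} + \frac{853}{20} e_{3} - \frac{246}{5} e_{4} + \frac{801}{40} e_{5} + \frac{101}{3} e_{123} + \frac{1127}{240} e_{124} + \frac{437}{12} e_{125} - \frac{79}{20} e_{134} - 43 e_{135} - \frac{69}{40} e_{145} - \frac{164}{5} e_{234} - 40 e_{235} + \frac{299}{10} e_{245} - \frac{186}{5} e_{345}


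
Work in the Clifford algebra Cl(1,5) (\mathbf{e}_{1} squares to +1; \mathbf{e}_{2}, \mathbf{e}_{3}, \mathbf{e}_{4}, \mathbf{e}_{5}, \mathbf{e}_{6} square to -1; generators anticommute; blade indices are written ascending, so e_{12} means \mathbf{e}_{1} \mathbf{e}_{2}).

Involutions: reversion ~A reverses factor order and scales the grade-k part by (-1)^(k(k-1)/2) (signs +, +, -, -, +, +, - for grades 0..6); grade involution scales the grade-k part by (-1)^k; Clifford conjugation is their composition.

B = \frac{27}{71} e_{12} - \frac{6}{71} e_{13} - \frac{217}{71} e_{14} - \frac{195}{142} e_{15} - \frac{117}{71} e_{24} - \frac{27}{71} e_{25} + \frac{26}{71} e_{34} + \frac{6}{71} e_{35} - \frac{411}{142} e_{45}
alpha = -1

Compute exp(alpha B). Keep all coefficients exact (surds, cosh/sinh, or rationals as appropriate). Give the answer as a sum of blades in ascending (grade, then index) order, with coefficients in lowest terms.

B^2 term by term: the squares give (\frac{27}{71})^2*(e_{12})^2 + (-\frac{6}{71})^2*(e_{13})^2 + (-\frac{217}{71})^2*(e_{14})^2 + (-\frac{195}{142})^2*(e_{15})^2 + (-\frac{117}{71})^2*(e_{24})^2 + (-\frac{27}{71})^2*(e_{25})^2 + (\frac{26}{71})^2*(e_{34})^2 + (\frac{6}{71})^2*(e_{35})^2 + (-\frac{411}{142})^2*(e_{45})^2 = \frac{729}{5041}*(+1) + \frac{36}{5041}*(+1) + \frac{47089}{5041}*(+1) + \frac{38025}{20164}*(+1) + \frac{13689}{5041}*(-1) + \frac{729}{5041}*(-1) + \frac{676}{5041}*(-1) + \frac{36}{5041}*(-1) + \frac{168921}{20164}*(-1) = 0 (each basis 2-blade squares to minus the product of its generators' squares); cross terms between blades sharing an index anticommute and cancel; the commuting (index-disjoint) pairs give grade-4 terms 2*c*c'*(blade product), which cancel blade by blade — e_{1234}: \frac{1404}{5041} - \frac{1404}{5041} = 0; e_{1235}: \frac{324}{5041} - \frac{324}{5041} = 0; e_{1245}: -\frac{11097}{5041} - \frac{11718}{5041} + \frac{22815}{5041} = 0; e_{1345}: \frac{2466}{5041} + \frac{2604}{5041} - \frac{5070}{5041} = 0; e_{2345}: \frac{1404}{5041} - \frac{1404}{5041} = 0 — confirming B is simple. So B^2 = 0.
B^2 = 0, hence only two terms survive: exp(alpha B) = 1 + alpha B (parabolic case).
Answer: 1 - \frac{27}{71} e_{12} + \frac{6}{71} e_{13} + \frac{217}{71} e_{14} + \frac{195}{142} e_{15} + \frac{117}{71} e_{24} + \frac{27}{71} e_{25} - \frac{26}{71} e_{34} - \frac{6}{71} e_{35} + \frac{411}{142} e_{45}


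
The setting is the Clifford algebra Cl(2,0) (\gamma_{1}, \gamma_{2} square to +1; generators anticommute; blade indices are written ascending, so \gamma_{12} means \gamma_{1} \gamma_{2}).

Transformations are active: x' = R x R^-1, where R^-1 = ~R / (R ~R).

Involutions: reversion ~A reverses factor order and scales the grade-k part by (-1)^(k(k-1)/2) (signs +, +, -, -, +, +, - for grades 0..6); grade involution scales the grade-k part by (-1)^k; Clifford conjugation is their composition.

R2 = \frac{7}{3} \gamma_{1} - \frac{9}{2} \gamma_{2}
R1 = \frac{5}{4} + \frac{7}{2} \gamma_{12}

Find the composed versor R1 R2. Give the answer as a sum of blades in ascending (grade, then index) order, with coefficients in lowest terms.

Distribute over the terms of R1 (each basis-blade product reordered to ascending indices, repeated generators contracted through their squares):
(\frac{5}{4}) R2 = \frac{35}{12} \gamma_{1} - \frac{45}{8} \gamma_{2}
(\frac{7}{2} \gamma_{12}) R2 = -\frac{63}{4} \gamma_{1} - \frac{49}{6} \gamma_{2}
Summing the partial products and collecting blades:
Answer: -\frac{77}{6} \gamma_{1} - \frac{331}{24} \gamma_{2}


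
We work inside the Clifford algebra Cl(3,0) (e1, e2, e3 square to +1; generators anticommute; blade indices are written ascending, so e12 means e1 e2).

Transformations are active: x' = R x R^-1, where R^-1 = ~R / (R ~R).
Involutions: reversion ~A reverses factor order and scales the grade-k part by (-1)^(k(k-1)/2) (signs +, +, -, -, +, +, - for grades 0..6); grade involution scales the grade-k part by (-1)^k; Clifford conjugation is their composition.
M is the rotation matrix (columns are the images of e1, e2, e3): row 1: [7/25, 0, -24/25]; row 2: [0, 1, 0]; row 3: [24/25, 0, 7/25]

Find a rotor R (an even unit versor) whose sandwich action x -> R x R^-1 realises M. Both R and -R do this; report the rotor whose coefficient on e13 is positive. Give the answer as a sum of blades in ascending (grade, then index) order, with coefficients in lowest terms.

Method: write R = a + b12*e12 + b13*e13 + b23*e23 with a^2 + b12^2 + b13^2 + b23^2 = 1 (so R^-1 = ~R). Expanding the columns R e_j ~R gives tr M = 4a^2 - 1 and, from the antisymmetric part, M21 - M12 = -4a*b12, M13 - M31 = 4a*b13, M32 - M23 = -4a*b23.
Here tr M = 39/25, so a^2 = (1 + tr M)/4 = 16/25 and a = ±4/5. Taking a = 4/5: M21 - M12 = 0, M13 - M31 = -48/25, M32 - M23 = 0, giving b12 = 0, b13 = -3/5, b23 = 0, i.e. R = 4/5 - 3/5*e13.
Its e13 coefficient is negative, so report the other preimage -R.
Answer: -4/5 + 3/5*e13. Sheet selection: the two-to-one cover makes ±R indistinguishable at the matrix level (trace 39/25), so uniqueness comes from the required sign on e13.


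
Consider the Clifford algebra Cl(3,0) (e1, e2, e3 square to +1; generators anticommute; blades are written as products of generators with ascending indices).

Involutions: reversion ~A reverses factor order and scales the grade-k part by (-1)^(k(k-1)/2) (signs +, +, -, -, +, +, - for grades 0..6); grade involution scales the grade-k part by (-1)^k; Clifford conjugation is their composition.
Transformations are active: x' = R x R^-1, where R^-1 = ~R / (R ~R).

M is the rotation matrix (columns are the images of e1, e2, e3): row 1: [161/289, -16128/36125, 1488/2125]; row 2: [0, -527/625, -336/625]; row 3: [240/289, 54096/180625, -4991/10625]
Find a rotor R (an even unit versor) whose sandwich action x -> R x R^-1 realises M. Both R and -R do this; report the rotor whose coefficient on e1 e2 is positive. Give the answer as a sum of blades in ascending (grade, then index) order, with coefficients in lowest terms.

Method: write R = a + b12*e1 e2 + b13*e1 e3 + b23*e2 e3 with a^2 + b12^2 + b13^2 + b23^2 = 1 (so R^-1 = ~R). Expanding the columns R e_j ~R gives tr M = 4a^2 - 1 and, from the antisymmetric part, M21 - M12 = -4a*b12, M13 - M31 = 4a*b13, M32 - M23 = -4a*b23.
Here tr M = -5461/7225, so a^2 = (1 + tr M)/4 = 441/7225 and a = ±21/85. Taking a = 21/85: M21 - M12 = 16128/36125, M13 - M31 = -4704/36125, M32 - M23 = 6048/7225, giving b12 = -192/425, b13 = -56/425, b23 = -72/85, i.e. R = 21/85 - 192/425*e1 e2 - 56/425*e1 e3 - 72/85*e2 e3.
Its e1 e2 coefficient is negative, so report the other preimage -R.
Answer: -21/85 + 192/425*e1 e2 + 56/425*e1 e3 + 72/85*e2 e3. Key observation: the double cover Spin(3) -> SO(3) sends R and -R to the same matrix (trace -5461/7225 here), so the stated sign of the e1 e2 coefficient is what selects one sheet.


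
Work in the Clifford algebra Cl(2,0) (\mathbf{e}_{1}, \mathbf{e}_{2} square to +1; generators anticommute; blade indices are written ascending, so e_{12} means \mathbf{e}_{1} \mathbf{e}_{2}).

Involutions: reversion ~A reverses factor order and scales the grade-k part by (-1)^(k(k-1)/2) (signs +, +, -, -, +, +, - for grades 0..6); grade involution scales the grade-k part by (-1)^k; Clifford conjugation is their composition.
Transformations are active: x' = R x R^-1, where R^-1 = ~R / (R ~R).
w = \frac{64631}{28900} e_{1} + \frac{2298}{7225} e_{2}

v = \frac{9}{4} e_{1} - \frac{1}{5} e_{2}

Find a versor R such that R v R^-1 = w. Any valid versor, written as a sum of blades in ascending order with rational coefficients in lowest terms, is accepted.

A norm check does it: q(v) = q(w) = \frac{2041}{400}, hence R = v + w = \frac{32414}{7225} e_{1} + \frac{853}{7225} e_{2} realises the map — parallel part kept, (v - w)/2 negated, v carried to w.
Answer: \frac{32414}{7225} e_{1} + \frac{853}{7225} e_{2}


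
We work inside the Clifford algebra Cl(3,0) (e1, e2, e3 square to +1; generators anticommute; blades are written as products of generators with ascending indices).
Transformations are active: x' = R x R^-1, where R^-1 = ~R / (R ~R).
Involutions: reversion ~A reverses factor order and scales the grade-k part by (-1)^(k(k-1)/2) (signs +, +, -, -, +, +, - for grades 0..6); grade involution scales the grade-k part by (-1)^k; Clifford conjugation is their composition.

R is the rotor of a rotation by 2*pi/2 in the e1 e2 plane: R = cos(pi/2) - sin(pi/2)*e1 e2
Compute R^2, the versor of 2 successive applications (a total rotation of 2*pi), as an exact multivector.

Half-angle bookkeeping: 2 applications in e1 e2 add up to rotor phase 2*pi/2 = pi, so R^2 = cos(pi) - sin(pi)*e1 e2.
cos(pi) = -1 and sin(pi) = 0, so R^2 = -1. The total rotation 2*pi is 1 full turn, so every vector returns to itself, yet the rotor is -1, on the OTHER sheet of the double cover (an odd number of 2*pi turns).
Answer: -1


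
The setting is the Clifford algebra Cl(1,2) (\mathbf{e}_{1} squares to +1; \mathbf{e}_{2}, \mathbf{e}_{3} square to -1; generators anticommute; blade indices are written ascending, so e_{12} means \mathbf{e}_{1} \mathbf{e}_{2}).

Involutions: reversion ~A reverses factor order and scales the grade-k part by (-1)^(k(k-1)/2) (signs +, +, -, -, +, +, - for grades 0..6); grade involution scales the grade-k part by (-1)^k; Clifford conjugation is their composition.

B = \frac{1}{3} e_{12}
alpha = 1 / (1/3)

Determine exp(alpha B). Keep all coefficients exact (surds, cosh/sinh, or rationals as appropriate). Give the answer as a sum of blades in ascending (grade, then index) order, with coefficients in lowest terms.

B^2 = (\frac{1}{3})^2*(e_{12})^2 = \frac{1}{9}*(+1) = \frac{1}{9} (a basis 2-blade squares to minus the product of its generators' squares).
B^2 = \frac{1}{9} — the series telescopes hyperbolically here: l = \frac{1}{3}, alpha*l = 1, so exp(alpha B) = cosh(1) + (sinh(1)/(\frac{1}{3}))*B = \cosh{\left(1 \right)} + (3 \sinh{\left(1 \right)})*B.
Answer: \cosh{\left(1 \right)} + \sinh{\left(1 \right)} e_{12}


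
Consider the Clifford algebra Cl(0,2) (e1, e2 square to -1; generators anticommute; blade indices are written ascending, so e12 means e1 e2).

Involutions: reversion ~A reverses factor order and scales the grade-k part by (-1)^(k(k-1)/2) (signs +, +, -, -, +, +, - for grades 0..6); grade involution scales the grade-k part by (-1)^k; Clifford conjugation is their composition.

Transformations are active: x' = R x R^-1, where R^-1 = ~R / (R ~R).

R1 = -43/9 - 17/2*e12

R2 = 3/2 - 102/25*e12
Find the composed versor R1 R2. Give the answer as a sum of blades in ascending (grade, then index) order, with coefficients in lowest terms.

Distribute over the terms of R1 (each basis-blade product reordered to ascending indices, repeated generators contracted through their squares):
(-43/9) R2 = -43/6 + 1462/75*e12
(-17/2*e12) R2 = -867/25 - 51/4*e12
Summing the partial products and collecting blades:
Answer: -6277/150 + 2023/300*e12


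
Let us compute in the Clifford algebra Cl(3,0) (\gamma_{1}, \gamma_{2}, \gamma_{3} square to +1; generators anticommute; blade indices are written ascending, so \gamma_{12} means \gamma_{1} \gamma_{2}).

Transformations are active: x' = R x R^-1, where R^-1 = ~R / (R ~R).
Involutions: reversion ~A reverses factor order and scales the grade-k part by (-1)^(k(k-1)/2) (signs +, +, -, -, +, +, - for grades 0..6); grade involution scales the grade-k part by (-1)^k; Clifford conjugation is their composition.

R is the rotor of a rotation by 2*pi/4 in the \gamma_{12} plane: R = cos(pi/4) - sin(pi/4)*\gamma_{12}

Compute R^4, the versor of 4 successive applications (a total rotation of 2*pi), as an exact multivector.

The rotor phase is half the rotation angle and phases add under composition, so 4 steps in the \gamma_{12} plane accumulate phase 4*(pi/4) = \pi: R^4 = cos(\pi) - sin(\pi)*\gamma_{12}.
cos(\pi) = -1 and sin(\pi) = 0, so R^4 = -1. The total rotation 2*pi is 1 full turn, so every vector returns to itself, yet the rotor is -1, on the OTHER sheet of the double cover (an odd number of 2*pi turns).
Answer: -1


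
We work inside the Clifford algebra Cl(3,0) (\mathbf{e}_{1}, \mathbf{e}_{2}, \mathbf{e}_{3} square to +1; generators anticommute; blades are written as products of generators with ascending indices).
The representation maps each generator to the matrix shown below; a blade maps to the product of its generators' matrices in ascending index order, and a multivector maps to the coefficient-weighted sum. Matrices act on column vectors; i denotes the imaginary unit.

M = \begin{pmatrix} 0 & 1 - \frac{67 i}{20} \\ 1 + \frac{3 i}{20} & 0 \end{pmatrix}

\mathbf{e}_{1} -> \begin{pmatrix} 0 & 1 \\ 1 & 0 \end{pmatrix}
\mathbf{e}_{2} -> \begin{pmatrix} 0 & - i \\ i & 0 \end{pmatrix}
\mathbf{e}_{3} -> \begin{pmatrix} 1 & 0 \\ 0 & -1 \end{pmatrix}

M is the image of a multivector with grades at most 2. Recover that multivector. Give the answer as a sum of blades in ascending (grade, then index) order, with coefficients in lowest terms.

Method: 1, rho(e_{1}), rho(e_{2}), rho(e_{3}) form a trace-orthogonal basis of the 2x2 complex matrices (tr(X Y) = 2 if X = Y, else 0), so M = m0*1 + m1*rho(e_{1}) + m2*rho(e_{2}) + m3*rho(e_{3}) with m0 = tr(M)/2 = 0, m1 = tr(M rho(e_{1}))/2 = 1 - \frac{8 i}{5}, m2 = tr(M rho(e_{2}))/2 = \frac{7}{4}, m3 = tr(M rho(e_{3}))/2 = 0.
Multiplying table entries, the bivector images are rho(e_{1} e_{2}) = i*rho(e_{3}), rho(e_{1} e_{3}) = -i*rho(e_{2}), rho(e_{2} e_{3}) = i*rho(e_{1}); with real blade coefficients the real parts of m0..m3 are the coefficients of 1, e_{1}, e_{2}, e_{3} and the imaginary parts give the bivectors (e_{2} e_{3}: Im m1, e_{1} e_{3}: -Im m2, e_{1} e_{2}: Im m3).
Answer: e_{1} + \frac{7}{4} e_{2} - \frac{8}{5} e_{2} e_{3}


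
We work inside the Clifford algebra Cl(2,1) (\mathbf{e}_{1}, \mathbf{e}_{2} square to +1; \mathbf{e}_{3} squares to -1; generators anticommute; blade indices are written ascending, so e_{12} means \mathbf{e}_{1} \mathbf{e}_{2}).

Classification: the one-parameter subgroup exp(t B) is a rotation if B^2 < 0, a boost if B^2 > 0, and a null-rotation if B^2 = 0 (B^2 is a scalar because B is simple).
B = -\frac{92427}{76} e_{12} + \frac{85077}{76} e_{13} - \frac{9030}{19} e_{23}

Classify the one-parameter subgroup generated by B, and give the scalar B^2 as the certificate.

B^2 term by term: the squares give (-\frac{92427}{76})^2*(e_{12})^2 + (\frac{85077}{76})^2*(e_{13})^2 + (-\frac{9030}{19})^2*(e_{23})^2 = \frac{8542750329}{5776}*(-1) + \frac{7238095929}{5776}*(+1) + \frac{81540900}{361}*(+1) = 0 (each basis 2-blade squares to minus the product of its generators' squares); cross terms between blades sharing an index anticommute and cancel. So B^2 = 0.
Answer: null-rotation, certificate B^2 = 0. Note: conjugating B changes its blade decomposition but never the scalar B^2 = 0, whose sign settles the classification.


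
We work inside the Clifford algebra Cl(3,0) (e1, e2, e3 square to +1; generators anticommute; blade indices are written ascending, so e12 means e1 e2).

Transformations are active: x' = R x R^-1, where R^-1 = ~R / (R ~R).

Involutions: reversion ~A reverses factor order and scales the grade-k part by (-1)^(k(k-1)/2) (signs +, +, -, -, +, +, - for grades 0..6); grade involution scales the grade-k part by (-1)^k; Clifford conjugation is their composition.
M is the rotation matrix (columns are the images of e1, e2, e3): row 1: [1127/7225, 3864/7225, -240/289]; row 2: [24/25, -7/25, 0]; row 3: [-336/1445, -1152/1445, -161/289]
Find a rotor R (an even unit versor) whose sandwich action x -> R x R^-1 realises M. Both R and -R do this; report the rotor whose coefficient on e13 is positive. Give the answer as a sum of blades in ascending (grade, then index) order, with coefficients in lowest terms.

Method: write R = a + b12*e12 + b13*e13 + b23*e23 with a^2 + b12^2 + b13^2 + b23^2 = 1 (so R^-1 = ~R). Expanding the columns R e_j ~R gives tr M = 4a^2 - 1 and, from the antisymmetric part, M21 - M12 = -4a*b12, M13 - M31 = 4a*b13, M32 - M23 = -4a*b23.
Here tr M = -4921/7225, so a^2 = (1 + tr M)/4 = 576/7225 and a = ±24/85. Taking a = 24/85: M21 - M12 = 3072/7225, M13 - M31 = -864/1445, M32 - M23 = -1152/1445, giving b12 = -32/85, b13 = -9/17, b23 = 12/17, i.e. R = 24/85 - 32/85*e12 - 9/17*e13 + 12/17*e23.
Its e13 coefficient is negative, so report the other preimage -R.
Answer: -24/85 + 32/85*e12 + 9/17*e13 - 12/17*e23. Uniqueness: Spin(3) -> SO(3) maps R and -R to the same rotation of trace -4921/7225; fixing the sign of the e13 coefficient removes the ambiguity.


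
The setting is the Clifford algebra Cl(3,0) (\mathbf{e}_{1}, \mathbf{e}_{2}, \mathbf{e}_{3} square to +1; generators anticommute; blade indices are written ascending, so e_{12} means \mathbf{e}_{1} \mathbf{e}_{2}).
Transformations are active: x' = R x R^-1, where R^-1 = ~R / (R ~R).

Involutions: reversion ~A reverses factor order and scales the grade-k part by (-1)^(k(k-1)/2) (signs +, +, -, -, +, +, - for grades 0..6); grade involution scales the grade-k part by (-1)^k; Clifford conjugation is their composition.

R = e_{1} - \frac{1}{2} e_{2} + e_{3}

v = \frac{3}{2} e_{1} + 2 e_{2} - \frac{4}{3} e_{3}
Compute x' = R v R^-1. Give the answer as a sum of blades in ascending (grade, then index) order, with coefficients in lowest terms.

~R = e_{1} - \frac{1}{2} e_{2} + e_{3}, and R ~R = \frac{9}{4}, so R^-1 = ~R / (\frac{9}{4}).
R v = -\frac{5}{6} + \frac{11}{4} e_{12} - \frac{17}{6} e_{13} - \frac{4}{3} e_{23}
Answer: -\frac{121}{54} e_{1} - \frac{44}{27} e_{2} + \frac{16}{27} e_{3}


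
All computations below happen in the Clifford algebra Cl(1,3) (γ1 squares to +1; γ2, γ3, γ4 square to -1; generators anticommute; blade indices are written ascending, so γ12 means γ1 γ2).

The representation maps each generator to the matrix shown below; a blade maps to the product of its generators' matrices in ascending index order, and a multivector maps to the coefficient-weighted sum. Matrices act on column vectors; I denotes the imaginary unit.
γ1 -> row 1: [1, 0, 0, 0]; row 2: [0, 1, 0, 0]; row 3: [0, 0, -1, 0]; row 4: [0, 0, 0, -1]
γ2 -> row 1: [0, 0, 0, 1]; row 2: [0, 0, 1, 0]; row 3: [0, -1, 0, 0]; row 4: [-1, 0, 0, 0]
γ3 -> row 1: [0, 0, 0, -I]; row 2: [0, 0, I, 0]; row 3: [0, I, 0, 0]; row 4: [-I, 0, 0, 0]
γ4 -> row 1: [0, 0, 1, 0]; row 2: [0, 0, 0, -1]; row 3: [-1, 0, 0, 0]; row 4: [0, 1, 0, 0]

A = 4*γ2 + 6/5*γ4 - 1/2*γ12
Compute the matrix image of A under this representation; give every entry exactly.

Bivector images (products of the table entries): rho(γ12) = rho(γ1)rho(γ2) = row 1: [0, 0, 0, 1]; row 2: [0, 0, 1, 0]; row 3: [0, 1, 0, 0]; row 4: [1, 0, 0, 0].
M = (4)*rho(γ2) + (6/5)*rho(γ4) + (-1/2)*rho(γ12), summed entrywise:
Answer: row 1: [0, 0, 6/5, 7/2]; row 2: [0, 0, 7/2, -6/5]; row 3: [-6/5, -9/2, 0, 0]; row 4: [-9/2, 6/5, 0, 0]


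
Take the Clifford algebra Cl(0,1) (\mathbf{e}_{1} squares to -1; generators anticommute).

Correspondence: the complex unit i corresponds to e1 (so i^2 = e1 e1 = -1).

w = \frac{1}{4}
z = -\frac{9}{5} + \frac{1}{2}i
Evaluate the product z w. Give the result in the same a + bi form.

In blades: z = -\frac{9}{5} + \frac{1}{2} e_{1}, w = \frac{1}{4}.
Distribute z over w term by term (generator squares from the signature, products reordered to ascending indices): (-\frac{9}{5})*w = -\frac{9}{20}; (\frac{1}{2} e_{1})*w = \frac{1}{8} e_{1}.
Sum: -\frac{9}{20} + \frac{1}{8} e_{1}; translating back through the correspondence:
Answer: -\frac{9}{20} + \frac{1}{8}i


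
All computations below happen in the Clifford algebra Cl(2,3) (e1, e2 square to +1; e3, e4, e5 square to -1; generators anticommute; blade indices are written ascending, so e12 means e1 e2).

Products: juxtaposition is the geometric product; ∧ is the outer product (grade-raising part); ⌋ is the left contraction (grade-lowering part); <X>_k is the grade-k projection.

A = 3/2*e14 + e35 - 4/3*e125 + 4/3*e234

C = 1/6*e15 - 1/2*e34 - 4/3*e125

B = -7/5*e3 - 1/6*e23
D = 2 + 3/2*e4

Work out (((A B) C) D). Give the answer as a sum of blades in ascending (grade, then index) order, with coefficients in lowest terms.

step 1: -2/9*e4 - 7/5*e5 - 28/15*e24 - 1/6*e25 + 21/10*e134 + 2/9*e135 - 1/4*e1234 - 28/15*e1235
step 2: 187/180*e1 + 346/135*e3 - 707/360*e12 + 124/135*e23 - 316/135*e145 + 43/60*e345 - 128/135*e1245 - 107/40*e2345
step 3: 187/90*e1 + 692/135*e3 - 707/180*e12 + 187/120*e14 - 158/45*e15 + 248/135*e23 + 173/45*e34 + 43/40*e35 - 707/240*e124 - 64/45*e125 - 632/135*e145 + 62/45*e234 - 321/80*e235 + 43/30*e345 - 256/135*e1245 - 107/20*e2345
Answer: 187/90*e1 + 692/135*e3 - 707/180*e12 + 187/120*e14 - 158/45*e15 + 248/135*e23 + 173/45*e34 + 43/40*e35 - 707/240*e124 - 64/45*e125 - 632/135*e145 + 62/45*e234 - 321/80*e235 + 43/30*e345 - 256/135*e1245 - 107/20*e2345


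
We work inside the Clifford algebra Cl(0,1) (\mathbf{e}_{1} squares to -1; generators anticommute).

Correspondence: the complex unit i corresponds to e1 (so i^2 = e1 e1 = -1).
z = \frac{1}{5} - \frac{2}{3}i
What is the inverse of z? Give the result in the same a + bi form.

In blades: z = \frac{1}{5} - \frac{2}{3} e_{1}.
With qbar = \frac{1}{5} + \frac{2}{3} e_{1} (scalar fixed, mapped units negated), z qbar = \frac{109}{225} (the sum of squared coefficients), so z^-1 = qbar / (\frac{109}{225}) = \frac{45}{109} + \frac{150}{109} e_{1}; translating back:
Answer: \frac{45}{109} + \frac{150}{109}i


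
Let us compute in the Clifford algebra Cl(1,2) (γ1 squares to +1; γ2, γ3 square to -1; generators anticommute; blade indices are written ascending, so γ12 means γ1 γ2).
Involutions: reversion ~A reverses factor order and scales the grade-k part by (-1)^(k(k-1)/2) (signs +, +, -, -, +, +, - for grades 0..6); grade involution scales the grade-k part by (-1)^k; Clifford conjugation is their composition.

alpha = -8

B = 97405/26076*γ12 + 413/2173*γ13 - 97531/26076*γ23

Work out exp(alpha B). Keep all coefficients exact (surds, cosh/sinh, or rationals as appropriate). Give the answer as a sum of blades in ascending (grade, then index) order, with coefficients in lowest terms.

B^2 term by term: the squares give (97405/26076)^2*(γ12)^2 + (413/2173)^2*(γ13)^2 + (-97531/26076)^2*(γ23)^2 = 9487734025/679957776*(+1) + 170569/4721929*(+1) + 9512295961/679957776*(-1) = 0 (each basis 2-blade squares to minus the product of its generators' squares); cross terms between blades sharing an index anticommute and cancel. So B^2 = 0.
B^2 = 0, so the series closes: exp(alpha B) = 1 + alpha B (parabolic case).
Answer: 1 - 194810/6519*γ12 - 3304/2173*γ13 + 195062/6519*γ23


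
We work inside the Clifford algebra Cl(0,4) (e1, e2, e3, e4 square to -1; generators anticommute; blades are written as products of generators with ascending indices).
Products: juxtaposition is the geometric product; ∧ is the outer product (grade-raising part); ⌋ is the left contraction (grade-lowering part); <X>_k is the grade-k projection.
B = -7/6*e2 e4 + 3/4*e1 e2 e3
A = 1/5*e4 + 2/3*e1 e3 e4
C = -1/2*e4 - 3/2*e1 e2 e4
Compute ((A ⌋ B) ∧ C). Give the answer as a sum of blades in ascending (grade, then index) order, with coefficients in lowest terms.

step 1: -7/30*e2
step 2: 7/60*e2 e4
Answer: 7/60*e2 e4


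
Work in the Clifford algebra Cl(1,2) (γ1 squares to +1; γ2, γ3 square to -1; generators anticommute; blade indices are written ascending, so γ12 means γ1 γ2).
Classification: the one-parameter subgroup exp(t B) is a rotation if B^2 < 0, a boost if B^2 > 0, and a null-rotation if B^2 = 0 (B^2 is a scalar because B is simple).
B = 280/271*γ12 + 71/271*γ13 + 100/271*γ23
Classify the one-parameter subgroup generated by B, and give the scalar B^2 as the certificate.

B^2 term by term: the squares give (280/271)^2*(γ12)^2 + (71/271)^2*(γ13)^2 + (100/271)^2*(γ23)^2 = 78400/73441*(+1) + 5041/73441*(+1) + 10000/73441*(-1) = 1 (each basis 2-blade squares to minus the product of its generators' squares); cross terms between blades sharing an index anticommute and cancel. So B^2 = 1.
Answer: boost, certificate B^2 = 1. The invariant at work: B^2 = 1 is unchanged by conjugation, hence its sign classifies the subgroup whatever basis B is written in.


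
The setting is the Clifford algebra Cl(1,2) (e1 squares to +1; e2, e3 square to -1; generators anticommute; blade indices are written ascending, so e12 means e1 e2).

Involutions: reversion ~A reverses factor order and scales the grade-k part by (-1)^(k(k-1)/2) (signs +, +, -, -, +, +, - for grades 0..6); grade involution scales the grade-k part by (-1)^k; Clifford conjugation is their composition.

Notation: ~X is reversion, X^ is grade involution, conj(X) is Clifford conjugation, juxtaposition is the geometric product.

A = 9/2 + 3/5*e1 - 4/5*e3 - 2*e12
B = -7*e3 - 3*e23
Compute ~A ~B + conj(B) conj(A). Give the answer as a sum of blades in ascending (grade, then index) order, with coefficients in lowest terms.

first term: -28/5 - 12/5*e2 - 63/2*e3 - 51/5*e13 + 27/2*e23 - 61/5*e123
second term: -28/5 - 12/5*e2 + 63/2*e3 + 51/5*e13 + 27/2*e23 + 61/5*e123
Answer: -56/5 - 24/5*e2 + 27*e23


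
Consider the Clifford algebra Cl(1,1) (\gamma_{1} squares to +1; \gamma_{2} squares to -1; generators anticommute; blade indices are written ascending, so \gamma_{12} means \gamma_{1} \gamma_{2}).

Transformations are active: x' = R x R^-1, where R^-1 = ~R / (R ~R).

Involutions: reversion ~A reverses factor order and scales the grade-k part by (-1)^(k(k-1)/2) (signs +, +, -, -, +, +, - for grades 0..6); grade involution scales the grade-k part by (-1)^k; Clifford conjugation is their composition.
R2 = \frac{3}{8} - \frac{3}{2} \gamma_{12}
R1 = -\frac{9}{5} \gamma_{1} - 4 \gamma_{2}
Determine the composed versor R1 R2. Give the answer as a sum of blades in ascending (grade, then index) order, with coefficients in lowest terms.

Distribute over the terms of R1 (each basis-blade product reordered to ascending indices, repeated generators contracted through their squares):
(-\frac{9}{5} \gamma_{1}) R2 = -\frac{27}{40} \gamma_{1} + \frac{27}{10} \gamma_{2}
(-4 \gamma_{2}) R2 = 6 \gamma_{1} - \frac{3}{2} \gamma_{2}
Summing the partial products and collecting blades:
Answer: \frac{213}{40} \gamma_{1} + \frac{6}{5} \gamma_{2}


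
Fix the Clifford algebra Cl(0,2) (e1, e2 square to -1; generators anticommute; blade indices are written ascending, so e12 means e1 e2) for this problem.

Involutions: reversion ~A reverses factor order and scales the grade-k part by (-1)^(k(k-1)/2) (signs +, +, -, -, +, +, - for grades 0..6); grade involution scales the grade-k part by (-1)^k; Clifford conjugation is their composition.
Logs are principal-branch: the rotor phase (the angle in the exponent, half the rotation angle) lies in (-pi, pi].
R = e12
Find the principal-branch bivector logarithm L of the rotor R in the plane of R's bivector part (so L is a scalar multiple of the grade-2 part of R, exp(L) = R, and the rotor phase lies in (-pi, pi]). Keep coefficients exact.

The scalar part of R is 0, and that scalar determines the rotor phase on the principal branch; recovering the unit plane as bivector-part over sine of the phase gives L = phase * plane.
Concretely: cos(phase) = 0 gives phase = ±pi/2, and since phase/sin(phase) is even the sign is immaterial: L = (phase/sin(phase)) * <R>_2 = (pi/2) * <R>_2.
Answer: pi/2*e12


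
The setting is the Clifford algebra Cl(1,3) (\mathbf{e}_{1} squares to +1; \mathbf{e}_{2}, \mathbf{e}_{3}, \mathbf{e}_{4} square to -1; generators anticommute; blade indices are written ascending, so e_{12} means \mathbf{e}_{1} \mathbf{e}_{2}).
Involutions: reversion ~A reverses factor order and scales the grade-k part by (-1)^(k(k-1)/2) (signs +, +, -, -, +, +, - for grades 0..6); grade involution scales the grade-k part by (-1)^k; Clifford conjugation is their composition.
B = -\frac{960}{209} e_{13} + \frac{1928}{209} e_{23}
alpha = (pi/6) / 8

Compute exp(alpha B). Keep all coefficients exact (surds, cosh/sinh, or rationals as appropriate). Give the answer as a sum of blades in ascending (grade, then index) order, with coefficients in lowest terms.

B^2 term by term: the squares give (-\frac{960}{209})^2*(e_{13})^2 + (\frac{1928}{209})^2*(e_{23})^2 = \frac{921600}{43681}*(+1) + \frac{3717184}{43681}*(-1) = -64 (each basis 2-blade squares to minus the product of its generators' squares); cross terms between blades sharing an index anticommute and cancel. So B^2 = -64.
B^2 = -64 — the negative square puts this in the circular regime; l = 8, alpha*l = \frac{\pi}{6}, so exp(alpha B) = cos(\frac{\pi}{6}) + (sin(\frac{\pi}{6})/8)*B = \frac{\sqrt{3}}{2} + (\frac{1}{16})*B.
Answer: \frac{\sqrt{3}}{2} - \frac{60}{209} e_{13} + \frac{241}{418} e_{23}


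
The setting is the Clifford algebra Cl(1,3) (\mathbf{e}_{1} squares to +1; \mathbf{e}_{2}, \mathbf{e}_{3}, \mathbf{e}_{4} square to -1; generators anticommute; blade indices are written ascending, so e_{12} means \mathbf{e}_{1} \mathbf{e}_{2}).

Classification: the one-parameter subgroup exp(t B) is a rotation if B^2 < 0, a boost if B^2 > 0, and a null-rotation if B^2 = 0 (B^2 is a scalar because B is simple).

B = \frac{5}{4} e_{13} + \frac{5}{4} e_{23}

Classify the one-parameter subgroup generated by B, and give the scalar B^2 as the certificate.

B^2 term by term: the squares give (\frac{5}{4})^2*(e_{13})^2 + (\frac{5}{4})^2*(e_{23})^2 = \frac{25}{16}*(+1) + \frac{25}{16}*(-1) = 0 (each basis 2-blade squares to minus the product of its generators' squares); cross terms between blades sharing an index anticommute and cancel. So B^2 = 0.
Answer: null-rotation, certificate B^2 = 0. Note: conjugating B changes its blade decomposition but never the scalar B^2 = 0, whose sign settles the classification.


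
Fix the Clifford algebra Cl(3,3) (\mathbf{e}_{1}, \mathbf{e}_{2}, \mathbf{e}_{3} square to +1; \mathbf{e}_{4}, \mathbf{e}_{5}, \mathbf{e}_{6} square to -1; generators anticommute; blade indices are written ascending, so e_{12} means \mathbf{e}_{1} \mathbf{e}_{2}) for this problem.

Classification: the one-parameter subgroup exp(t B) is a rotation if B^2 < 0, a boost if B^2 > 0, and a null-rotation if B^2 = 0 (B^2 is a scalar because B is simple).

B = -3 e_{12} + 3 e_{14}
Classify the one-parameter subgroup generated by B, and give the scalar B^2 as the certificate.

B^2 term by term: the squares give (-3)^2*(e_{12})^2 + (3)^2*(e_{14})^2 = 9*(-1) + 9*(+1) = 0 (each basis 2-blade squares to minus the product of its generators' squares); cross terms between blades sharing an index anticommute and cancel. So B^2 = 0.
Answer: null-rotation, certificate B^2 = 0. Check the certificate: B^2 = 0, and that sign is decisive whatever form B takes.


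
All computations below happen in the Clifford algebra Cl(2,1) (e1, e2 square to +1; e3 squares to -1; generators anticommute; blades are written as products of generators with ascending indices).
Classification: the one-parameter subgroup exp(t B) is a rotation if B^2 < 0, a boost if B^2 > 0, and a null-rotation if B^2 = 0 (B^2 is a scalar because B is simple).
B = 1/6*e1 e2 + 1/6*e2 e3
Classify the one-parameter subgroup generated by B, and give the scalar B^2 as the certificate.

B^2 term by term: the squares give (1/6)^2*(e1 e2)^2 + (1/6)^2*(e2 e3)^2 = 1/36*(-1) + 1/36*(+1) = 0 (each basis 2-blade squares to minus the product of its generators' squares); cross terms between blades sharing an index anticommute and cancel. So B^2 = 0.
Answer: null-rotation, certificate B^2 = 0. Why this suffices: the scalar 0 survives any versor conjugation, so its sign alone determines the class however B is presented.


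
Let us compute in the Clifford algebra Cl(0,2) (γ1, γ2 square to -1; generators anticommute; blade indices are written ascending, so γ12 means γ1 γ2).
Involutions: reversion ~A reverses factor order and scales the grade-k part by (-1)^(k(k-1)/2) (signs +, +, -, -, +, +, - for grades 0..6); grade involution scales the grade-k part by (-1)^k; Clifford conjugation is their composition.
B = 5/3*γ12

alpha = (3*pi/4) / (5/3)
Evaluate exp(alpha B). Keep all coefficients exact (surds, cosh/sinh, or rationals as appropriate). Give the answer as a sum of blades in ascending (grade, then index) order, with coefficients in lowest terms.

B^2 = (5/3)^2*(γ12)^2 = 25/9*(-1) = -25/9 (a basis 2-blade squares to minus the product of its generators' squares).
B^2 = -25/9 — the negative square puts this in the circular regime; l = 5/3, alpha*l = 3*pi/4, so exp(alpha B) = cos(3*pi/4) + (sin(3*pi/4)/(5/3))*B = -sqrt(2)/2 + (3*sqrt(2)/10)*B.
Answer: -sqrt(2)/2 + sqrt(2)/2*γ12


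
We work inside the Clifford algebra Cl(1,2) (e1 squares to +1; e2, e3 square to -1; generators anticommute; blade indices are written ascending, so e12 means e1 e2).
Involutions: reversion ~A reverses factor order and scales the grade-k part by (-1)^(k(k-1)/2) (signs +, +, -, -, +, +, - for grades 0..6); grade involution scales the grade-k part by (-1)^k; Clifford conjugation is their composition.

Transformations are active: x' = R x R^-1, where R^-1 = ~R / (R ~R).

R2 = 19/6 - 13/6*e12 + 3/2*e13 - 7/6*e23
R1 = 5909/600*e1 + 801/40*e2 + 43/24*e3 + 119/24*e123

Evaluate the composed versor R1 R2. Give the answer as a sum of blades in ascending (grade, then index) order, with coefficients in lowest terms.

Distribute over the terms of R1 (each basis-blade product reordered to ascending indices, repeated generators contracted through their squares):
(5909/600*e1) R2 = 112271/3600*e1 - 76817/3600*e2 + 5909/400*e3 - 41363/3600*e123
(801/40*e2) R2 = -3471/80*e1 + 5073/80*e2 + 1869/80*e3 - 2403/80*e123
(43/24*e3) R2 = 43/16*e1 - 301/144*e2 + 817/144*e3 - 559/144*e123
(119/24*e123) R2 = 833/144*e1 - 119/16*e2 - 1547/144*e3 + 2261/144*e123
Summing the partial products and collecting blades:
Answer: -839/225*e1 + 2441/75*e2 + 29759/900*e3 - 26737/900*e123


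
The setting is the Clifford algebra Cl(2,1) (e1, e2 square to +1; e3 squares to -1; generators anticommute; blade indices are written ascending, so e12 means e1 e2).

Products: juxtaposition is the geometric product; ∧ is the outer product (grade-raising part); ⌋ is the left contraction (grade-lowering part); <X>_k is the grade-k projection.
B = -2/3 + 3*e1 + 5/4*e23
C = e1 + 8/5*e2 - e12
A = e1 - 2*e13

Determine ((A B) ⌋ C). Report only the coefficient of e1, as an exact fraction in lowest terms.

step 1: 3 - 2/3*e1 + 6*e3 - 5/2*e12 + 4/3*e13 + 5/4*e123
step 2: -19/6 + 3*e1 + 82/15*e2 - 3*e12
Answer: 3


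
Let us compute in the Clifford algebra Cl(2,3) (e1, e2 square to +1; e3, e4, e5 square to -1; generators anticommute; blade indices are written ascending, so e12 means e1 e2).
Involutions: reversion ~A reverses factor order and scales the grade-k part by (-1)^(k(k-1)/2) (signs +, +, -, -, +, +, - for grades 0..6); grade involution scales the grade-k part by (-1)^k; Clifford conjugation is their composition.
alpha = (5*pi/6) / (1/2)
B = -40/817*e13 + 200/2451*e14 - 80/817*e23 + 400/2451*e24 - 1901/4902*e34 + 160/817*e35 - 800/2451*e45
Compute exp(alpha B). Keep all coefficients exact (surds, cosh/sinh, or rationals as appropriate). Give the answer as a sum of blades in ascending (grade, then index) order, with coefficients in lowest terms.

B^2 term by term: the squares give (-40/817)^2*(e13)^2 + (200/2451)^2*(e14)^2 + (-80/817)^2*(e23)^2 + (400/2451)^2*(e24)^2 + (-1901/4902)^2*(e34)^2 + (160/817)^2*(e35)^2 + (-800/2451)^2*(e45)^2 = 1600/667489*(+1) + 40000/6007401*(+1) + 6400/667489*(+1) + 160000/6007401*(+1) + 3613801/24029604*(-1) + 25600/667489*(-1) + 640000/6007401*(-1) = -1/4 (each basis 2-blade squares to minus the product of its generators' squares); cross terms between blades sharing an index anticommute and cancel; the commuting (index-disjoint) pairs give grade-4 terms 2*c*c'*(blade product), which cancel blade by blade — e1234: 32000/2002467 - 32000/2002467 = 0; e1345: 64000/2002467 - 64000/2002467 = 0; e2345: 128000/2002467 - 128000/2002467 = 0 — confirming B is simple. So B^2 = -1/4.
B^2 = -1/4 — the series telescopes trigonometrically here: l = 1/2, alpha*l = 5*pi/6, so exp(alpha B) = cos(5*pi/6) + (sin(5*pi/6)/(1/2))*B = -sqrt(3)/2 + (1)*B.
Answer: -sqrt(3)/2 - 40/817*e13 + 200/2451*e14 - 80/817*e23 + 400/2451*e24 - 1901/4902*e34 + 160/817*e35 - 800/2451*e45


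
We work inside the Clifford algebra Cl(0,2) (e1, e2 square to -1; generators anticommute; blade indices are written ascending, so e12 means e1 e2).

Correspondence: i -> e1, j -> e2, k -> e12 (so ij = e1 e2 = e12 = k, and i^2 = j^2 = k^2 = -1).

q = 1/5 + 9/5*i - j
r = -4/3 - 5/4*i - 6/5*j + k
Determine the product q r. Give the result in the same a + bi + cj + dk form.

In blades: q = 1/5 + 9/5*e1 - e2, r = -4/3 - 5/4*e1 - 6/5*e2 + e12.
Distribute q over r term by term (generator squares from the signature, products reordered to ascending indices): (1/5)*r = -4/15 - 1/4*e1 - 6/25*e2 + 1/5*e12; (9/5*e1)*r = 9/4 - 12/5*e1 - 9/5*e2 - 54/25*e12; (-e2)*r = -6/5 - e1 + 4/3*e2 - 5/4*e12.
Sum: 47/60 - 73/20*e1 - 53/75*e2 - 321/100*e12; translating back through the correspondence:
Answer: 47/60 - 73/20*i - 53/75*j - 321/100*k


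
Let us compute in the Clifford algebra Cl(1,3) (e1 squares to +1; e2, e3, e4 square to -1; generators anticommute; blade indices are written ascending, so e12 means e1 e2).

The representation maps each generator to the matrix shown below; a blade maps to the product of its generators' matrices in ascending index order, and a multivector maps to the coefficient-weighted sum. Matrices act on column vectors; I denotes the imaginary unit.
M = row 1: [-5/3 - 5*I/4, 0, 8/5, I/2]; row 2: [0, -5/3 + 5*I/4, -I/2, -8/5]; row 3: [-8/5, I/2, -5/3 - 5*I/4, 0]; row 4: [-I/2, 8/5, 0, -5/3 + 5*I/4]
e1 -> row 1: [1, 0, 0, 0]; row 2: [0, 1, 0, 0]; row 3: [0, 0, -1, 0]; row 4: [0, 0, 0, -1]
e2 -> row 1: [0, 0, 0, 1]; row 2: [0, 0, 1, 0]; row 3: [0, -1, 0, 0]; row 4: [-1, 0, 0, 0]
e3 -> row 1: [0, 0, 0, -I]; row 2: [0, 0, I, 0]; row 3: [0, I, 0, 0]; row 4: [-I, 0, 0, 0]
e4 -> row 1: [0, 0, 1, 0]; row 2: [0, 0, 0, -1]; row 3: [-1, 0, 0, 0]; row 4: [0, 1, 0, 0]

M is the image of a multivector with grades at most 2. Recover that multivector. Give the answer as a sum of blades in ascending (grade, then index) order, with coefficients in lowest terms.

Method: the blade images are trace-orthogonal — tr(rho(e_A) rho(e_B)^-1) = 4 if A = B and 0 otherwise — and rho(e_A)^-1 = (e_A)^2 * rho(e_A) with (e_A)^2 = +1 or -1, so the coefficient of e_A in the preimage is (e_A)^2 * tr(M rho(e_A))/4.
Nonzero projections over blades of grade <= 2: 1: (1)^2 = +1, tr(M 1) = -20/3, coefficient -5/3; e4: (e4)^2 = -1, tr(M rho(e4)) = -32/5, coefficient 8/5; e13: (e13)^2 = +1, tr(M rho(e13)) = -2, coefficient -1/2; e23: (e23)^2 = -1, tr(M rho(e23)) = -5, coefficient 5/4. Every other blade of grade <= 2 projects to 0.
Answer: -5/3 + 8/5*e4 - 1/2*e13 + 5/4*e23
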